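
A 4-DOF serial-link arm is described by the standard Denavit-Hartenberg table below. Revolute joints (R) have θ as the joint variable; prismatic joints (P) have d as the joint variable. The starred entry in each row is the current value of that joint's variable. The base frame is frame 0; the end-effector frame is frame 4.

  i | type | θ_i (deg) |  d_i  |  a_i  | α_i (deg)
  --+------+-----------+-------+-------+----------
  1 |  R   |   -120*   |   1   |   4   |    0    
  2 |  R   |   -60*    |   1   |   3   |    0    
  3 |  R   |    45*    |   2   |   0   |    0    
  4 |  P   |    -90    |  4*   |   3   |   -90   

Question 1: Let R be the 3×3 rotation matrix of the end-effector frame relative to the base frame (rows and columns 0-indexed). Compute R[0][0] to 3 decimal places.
End-effector x-axis (col 0 of R) = (-0.7071,0.7071,0.0000)
R[0][0] = -0.7071

-0.707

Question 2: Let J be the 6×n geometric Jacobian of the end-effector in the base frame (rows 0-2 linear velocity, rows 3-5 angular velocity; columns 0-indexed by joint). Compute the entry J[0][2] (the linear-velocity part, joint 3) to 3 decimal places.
-2.121

axis z_2 = (0.0000,0.0000,1.0000); lever o_n−o_2 = (-2.1213,2.1213,6.0000)
cross product → J_v[:, 2] = (-2.1213,-2.1213,0.0000)
J_ω[:, 2] = z_2
entry J[0][2] = -2.1213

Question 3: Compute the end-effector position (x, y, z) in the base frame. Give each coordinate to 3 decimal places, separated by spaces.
-7.121 -1.343 8.000

after link 1: o_1 = (-2.0000, -3.4641, 1.0000)
after link 2: o_2 = (-5.0000, -3.4641, 2.0000)
after link 3: o_3 = (-5.0000, -3.4641, 4.0000)
after link 4: o_4 = (-7.1213, -1.3428, 8.0000)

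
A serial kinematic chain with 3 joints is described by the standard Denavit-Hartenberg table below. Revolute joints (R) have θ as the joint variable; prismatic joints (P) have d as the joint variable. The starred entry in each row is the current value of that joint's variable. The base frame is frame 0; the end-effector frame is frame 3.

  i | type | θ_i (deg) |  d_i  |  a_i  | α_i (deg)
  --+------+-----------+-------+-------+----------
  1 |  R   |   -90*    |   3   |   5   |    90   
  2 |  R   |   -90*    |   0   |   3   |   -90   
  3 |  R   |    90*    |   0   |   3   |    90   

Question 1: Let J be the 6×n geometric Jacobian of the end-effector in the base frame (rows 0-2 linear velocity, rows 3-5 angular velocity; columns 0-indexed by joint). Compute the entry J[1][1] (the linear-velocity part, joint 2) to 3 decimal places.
-3.000

axis z_1 = (-1.0000,-0.0000,0.0000); lever o_n−o_1 = (3.0000,0.0000,-3.0000)
cross product → J_v[:, 1] = (0.0000,-3.0000,0.0000)
J_ω[:, 1] = z_1
entry J[1][1] = -3.0000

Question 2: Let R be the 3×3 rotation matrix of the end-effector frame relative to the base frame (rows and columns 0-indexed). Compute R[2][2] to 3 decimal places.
-1.000

End-effector z-axis (col 2 of R) = (-0.0000,-0.0000,-1.0000)
R[2][2] = -1.0000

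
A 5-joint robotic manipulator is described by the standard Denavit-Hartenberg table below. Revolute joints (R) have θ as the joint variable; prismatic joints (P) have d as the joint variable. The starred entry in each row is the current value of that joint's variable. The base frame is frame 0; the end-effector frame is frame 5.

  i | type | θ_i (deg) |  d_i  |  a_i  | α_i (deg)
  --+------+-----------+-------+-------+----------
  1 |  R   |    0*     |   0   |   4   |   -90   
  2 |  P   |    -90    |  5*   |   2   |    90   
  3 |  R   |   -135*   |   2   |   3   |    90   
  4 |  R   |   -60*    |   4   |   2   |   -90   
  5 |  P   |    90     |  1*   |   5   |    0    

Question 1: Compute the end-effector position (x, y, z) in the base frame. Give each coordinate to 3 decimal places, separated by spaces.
3.232 0.852 -0.734

after link 1: o_1 = (4.0000, 0.0000, 0.0000)
after link 2: o_2 = (4.0000, 5.0000, 2.0000)
after link 3: o_3 = (2.0000, 2.8787, -0.1213)
after link 4: o_4 = (3.7321, 5.0000, -3.6569)
after link 5: o_5 = (3.2321, 0.8521, -0.7337)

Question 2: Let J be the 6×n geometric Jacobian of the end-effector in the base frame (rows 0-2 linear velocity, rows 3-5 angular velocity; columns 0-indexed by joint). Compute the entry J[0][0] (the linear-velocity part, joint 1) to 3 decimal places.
-0.852

axis z_0 = ẑ; lever o_n−o_0 = (3.2321,0.8521,-0.7337)
cross product → J_v[:, 0] = (-0.8521,3.2321,0.0000)
J_ω[:, 0] = z_0
entry J[0][0] = -0.8521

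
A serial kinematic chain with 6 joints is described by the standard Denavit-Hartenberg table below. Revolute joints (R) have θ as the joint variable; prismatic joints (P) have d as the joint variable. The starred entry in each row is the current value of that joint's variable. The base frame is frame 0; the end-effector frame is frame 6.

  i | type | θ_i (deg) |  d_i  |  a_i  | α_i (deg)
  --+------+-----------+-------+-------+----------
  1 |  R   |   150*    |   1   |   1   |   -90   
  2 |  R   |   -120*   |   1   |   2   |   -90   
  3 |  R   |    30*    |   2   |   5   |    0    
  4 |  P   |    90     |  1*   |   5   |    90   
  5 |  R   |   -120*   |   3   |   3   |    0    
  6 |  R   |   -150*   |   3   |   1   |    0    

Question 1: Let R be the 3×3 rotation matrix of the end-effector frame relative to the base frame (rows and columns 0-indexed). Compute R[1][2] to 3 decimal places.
0.217

End-effector z-axis (col 2 of R) = (0.6250,0.2165,0.7500)
R[1][2] = 0.2165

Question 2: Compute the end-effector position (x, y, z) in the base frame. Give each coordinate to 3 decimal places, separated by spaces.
6.081 5.185 10.167

after link 1: o_1 = (-0.8660, 0.5000, 1.0000)
after link 2: o_2 = (-0.5000, -0.8660, 2.7321)
after link 3: o_3 = (1.1250, 1.0825, 7.4821)
after link 4: o_4 = (1.4575, 5.8905, 5.8170)
after link 5: o_5 = (4.9563, 4.1026, 7.4175)
after link 6: o_6 = (6.0813, 5.1851, 10.1675)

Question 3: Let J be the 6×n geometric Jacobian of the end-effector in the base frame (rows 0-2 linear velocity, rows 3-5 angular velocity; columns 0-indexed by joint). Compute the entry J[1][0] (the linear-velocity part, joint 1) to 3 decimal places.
6.081

axis z_0 = ẑ; lever o_n−o_0 = (6.0813,5.1851,10.1675)
cross product → J_v[:, 0] = (-5.1851,6.0813,0.0000)
J_ω[:, 0] = z_0
entry J[1][0] = 6.0813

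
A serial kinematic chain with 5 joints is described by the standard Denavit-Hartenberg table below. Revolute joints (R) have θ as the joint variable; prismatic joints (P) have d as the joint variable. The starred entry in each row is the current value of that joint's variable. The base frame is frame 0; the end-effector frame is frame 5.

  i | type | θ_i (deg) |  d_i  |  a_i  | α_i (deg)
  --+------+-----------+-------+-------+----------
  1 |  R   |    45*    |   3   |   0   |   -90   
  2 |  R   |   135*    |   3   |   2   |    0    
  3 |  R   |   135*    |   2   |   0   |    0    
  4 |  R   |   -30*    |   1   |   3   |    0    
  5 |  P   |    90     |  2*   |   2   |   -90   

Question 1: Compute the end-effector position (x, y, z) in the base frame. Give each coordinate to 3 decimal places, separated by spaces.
-6.493 4.821 5.184

after link 1: o_1 = (0.0000, 0.0000, 3.0000)
after link 2: o_2 = (-3.1213, 1.1213, 1.5858)
after link 3: o_3 = (-4.5355, 2.5355, 1.5858)
after link 4: o_4 = (-6.3033, 2.1820, 4.1839)
after link 5: o_5 = (-6.4928, 4.8209, 5.1839)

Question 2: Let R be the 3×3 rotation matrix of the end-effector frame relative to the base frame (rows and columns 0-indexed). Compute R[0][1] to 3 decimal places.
0.707

End-effector y-axis (col 1 of R) = (0.7071,-0.7071,-0.0000)
R[0][1] = 0.7071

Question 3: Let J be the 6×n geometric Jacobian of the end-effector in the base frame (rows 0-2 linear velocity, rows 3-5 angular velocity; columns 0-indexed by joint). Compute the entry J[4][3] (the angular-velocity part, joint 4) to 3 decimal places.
axis z_3 = (-0.7071,0.7071,0.0000); lever o_n−o_3 = (-1.9572,2.2854,3.5981)
cross product → J_v[:, 3] = (2.5442,2.5442,-0.2321)
J_ω[:, 3] = z_3
entry J[4][3] = 0.7071

0.707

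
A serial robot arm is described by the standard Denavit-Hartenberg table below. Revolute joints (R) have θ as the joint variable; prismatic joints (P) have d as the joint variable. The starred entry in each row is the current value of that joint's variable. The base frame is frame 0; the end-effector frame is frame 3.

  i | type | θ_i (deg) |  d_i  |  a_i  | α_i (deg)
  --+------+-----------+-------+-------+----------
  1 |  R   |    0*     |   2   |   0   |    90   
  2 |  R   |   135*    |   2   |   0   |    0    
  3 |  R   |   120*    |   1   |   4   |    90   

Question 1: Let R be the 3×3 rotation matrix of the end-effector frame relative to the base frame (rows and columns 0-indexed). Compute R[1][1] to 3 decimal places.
End-effector y-axis (col 1 of R) = (0.0000,-1.0000,0.0000)
R[1][1] = -1.0000

-1.000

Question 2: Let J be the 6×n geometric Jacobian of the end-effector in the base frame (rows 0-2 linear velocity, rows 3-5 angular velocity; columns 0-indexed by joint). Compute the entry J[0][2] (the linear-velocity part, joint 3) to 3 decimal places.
3.864

axis z_2 = (0.0000,-1.0000,0.0000); lever o_n−o_2 = (-1.0353,-1.0000,-3.8637)
cross product → J_v[:, 2] = (3.8637,-0.0000,-1.0353)
J_ω[:, 2] = z_2
entry J[0][2] = 3.8637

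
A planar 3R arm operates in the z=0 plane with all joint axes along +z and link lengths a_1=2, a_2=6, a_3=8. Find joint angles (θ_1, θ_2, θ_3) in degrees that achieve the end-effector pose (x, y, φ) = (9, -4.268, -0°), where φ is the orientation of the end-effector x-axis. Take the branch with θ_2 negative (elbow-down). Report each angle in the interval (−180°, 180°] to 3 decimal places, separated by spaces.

59.997 -149.998 90.001

wrist centre = target − a_3·(cos φ, sin φ) = (1.0000, -4.2680)
cos θ_2 = (19.2158−2²−6²)/(2·2·6) = -0.8660; θ_2 = -149.9979° (elbow-down)
β = atan2(-4.2680,1.0000) = -76.8134°; ψ = atan2(-3.0002,-3.1960) = -136.8105°
θ_1 = β − ψ = 59.9971°
θ_3 = φ − θ_1 − θ_2 = 90.0008° (wrapped to (-180°,180°])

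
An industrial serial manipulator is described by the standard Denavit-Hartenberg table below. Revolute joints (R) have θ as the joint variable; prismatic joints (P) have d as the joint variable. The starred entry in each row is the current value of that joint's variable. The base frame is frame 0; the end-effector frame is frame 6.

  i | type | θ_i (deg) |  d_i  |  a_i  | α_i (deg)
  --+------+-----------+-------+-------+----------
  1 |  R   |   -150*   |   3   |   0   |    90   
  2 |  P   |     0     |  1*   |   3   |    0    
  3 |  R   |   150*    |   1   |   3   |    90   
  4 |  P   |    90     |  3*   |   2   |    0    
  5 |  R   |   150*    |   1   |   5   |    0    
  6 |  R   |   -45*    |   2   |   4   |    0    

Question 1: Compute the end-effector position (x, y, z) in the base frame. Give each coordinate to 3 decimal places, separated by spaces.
after link 1: o_1 = (0.0000, 0.0000, 3.0000)
after link 2: o_2 = (-3.0981, -0.6340, 3.0000)
after link 3: o_3 = (-1.3481, 1.5311, 4.5000)
after link 4: o_4 = (-3.6471, 2.5131, 7.0981)
after link 5: o_5 = (-3.7901, -2.5694, 6.7141)
after link 6: o_6 = (-7.0362, -5.6390, 6.5143)

-7.036 -5.639 6.514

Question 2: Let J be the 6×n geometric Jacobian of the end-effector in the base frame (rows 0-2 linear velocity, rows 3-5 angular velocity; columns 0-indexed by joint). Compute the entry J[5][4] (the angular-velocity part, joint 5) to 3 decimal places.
0.866

axis z_4 = (-0.4330,-0.2500,0.8660); lever o_n−o_4 = (-3.3891,-8.1521,-0.5838)
cross product → J_v[:, 4] = (7.2059,-3.1878,2.6827)
J_ω[:, 4] = z_4
entry J[5][4] = 0.8660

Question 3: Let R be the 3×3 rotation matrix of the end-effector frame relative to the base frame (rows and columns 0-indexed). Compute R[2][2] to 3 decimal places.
0.866

End-effector z-axis (col 2 of R) = (-0.4330,-0.2500,0.8660)
R[2][2] = 0.8660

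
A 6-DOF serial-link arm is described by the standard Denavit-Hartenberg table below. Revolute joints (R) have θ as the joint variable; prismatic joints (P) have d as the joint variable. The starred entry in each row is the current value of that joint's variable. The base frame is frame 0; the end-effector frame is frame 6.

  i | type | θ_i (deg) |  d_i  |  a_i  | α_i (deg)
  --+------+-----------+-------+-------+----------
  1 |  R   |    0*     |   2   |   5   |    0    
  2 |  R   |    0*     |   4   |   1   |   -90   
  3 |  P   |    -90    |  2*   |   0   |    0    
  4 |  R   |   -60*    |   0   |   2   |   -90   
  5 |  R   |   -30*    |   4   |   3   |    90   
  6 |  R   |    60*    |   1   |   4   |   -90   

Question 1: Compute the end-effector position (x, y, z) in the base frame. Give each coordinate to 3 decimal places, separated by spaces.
4.683 5.366 15.379

after link 1: o_1 = (5.0000, 0.0000, 2.0000)
after link 2: o_2 = (6.0000, 0.0000, 6.0000)
after link 3: o_3 = (6.0000, 2.0000, 6.0000)
after link 4: o_4 = (4.2679, 2.0000, 7.0000)
after link 5: o_5 = (4.0179, 3.5000, 11.7631)
after link 6: o_6 = (4.6830, 5.3660, 15.3792)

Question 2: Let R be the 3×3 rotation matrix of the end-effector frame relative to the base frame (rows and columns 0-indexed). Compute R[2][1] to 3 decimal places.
0.250

End-effector y-axis (col 1 of R) = (-0.4330,-0.8660,0.2500)
R[2][1] = 0.2500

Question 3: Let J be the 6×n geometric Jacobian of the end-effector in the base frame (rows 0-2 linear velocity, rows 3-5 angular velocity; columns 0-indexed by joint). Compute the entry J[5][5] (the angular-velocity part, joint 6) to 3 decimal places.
-0.250

axis z_5 = (0.4330,0.8660,-0.2500); lever o_n−o_5 = (0.6651,1.8660,3.6160)
cross product → J_v[:, 5] = (3.5981,-1.7321,0.2321)
J_ω[:, 5] = z_5
entry J[5][5] = -0.2500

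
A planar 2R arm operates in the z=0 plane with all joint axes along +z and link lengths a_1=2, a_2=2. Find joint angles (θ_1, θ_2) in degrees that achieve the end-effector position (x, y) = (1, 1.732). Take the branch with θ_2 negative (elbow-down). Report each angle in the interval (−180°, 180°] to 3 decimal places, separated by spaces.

120.000 -120.001

cos θ_2 = (3.9998−2²−2²)/(2·2·2) = -0.5000; θ_2 = -120.0015° (elbow-down)
β = atan2(1.7320,1.0000) = 59.9993°; ψ = atan2(-1.7320,1.0000) = -60.0007°
θ_1 = β − ψ = 120.0000°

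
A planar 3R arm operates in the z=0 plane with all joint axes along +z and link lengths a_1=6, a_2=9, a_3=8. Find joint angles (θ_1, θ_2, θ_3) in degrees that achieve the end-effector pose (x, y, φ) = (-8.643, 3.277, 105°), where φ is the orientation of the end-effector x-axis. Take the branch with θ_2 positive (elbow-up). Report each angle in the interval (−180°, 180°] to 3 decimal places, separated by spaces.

134.998 119.998 -149.996

wrist centre = target − a_3·(cos φ, sin φ) = (-6.5724, -4.4504)
cos θ_2 = (63.0032−6²−9²)/(2·6·9) = -0.5000; θ_2 = 119.9980° (elbow-up)
β = atan2(-4.4504,-6.5724) = -145.8969°; ψ = atan2(7.7944,1.5003) = 79.1049°
θ_1 = β − ψ = -225.0018°
θ_3 = φ − θ_1 − θ_2 = -149.9963° (wrapped to (-180°,180°])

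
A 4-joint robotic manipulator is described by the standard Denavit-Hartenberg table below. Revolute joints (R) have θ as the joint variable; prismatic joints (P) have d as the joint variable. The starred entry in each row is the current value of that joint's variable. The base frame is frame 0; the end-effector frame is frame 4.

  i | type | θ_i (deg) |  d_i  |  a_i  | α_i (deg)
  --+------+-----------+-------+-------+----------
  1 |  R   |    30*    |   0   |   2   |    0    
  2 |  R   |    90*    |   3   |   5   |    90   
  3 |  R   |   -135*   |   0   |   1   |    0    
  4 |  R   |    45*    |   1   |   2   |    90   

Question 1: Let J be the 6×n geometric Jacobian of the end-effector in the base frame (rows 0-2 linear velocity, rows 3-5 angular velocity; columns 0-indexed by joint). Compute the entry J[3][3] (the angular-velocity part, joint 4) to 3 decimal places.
axis z_3 = (0.8660,0.5000,0.0000); lever o_n−o_3 = (0.8660,0.5000,-2.0000)
cross product → J_v[:, 3] = (-1.0000,1.7321,0.0000)
J_ω[:, 3] = z_3
entry J[3][3] = 0.8660

0.866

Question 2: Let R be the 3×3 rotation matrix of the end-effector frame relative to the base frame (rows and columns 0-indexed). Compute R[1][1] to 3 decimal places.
End-effector y-axis (col 1 of R) = (0.8660,0.5000,0.0000)
R[1][1] = 0.5000

0.500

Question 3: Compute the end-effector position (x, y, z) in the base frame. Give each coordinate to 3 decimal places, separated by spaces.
0.452 5.218 0.293

after link 1: o_1 = (1.7321, 1.0000, 0.0000)
after link 2: o_2 = (-0.7679, 5.3301, 3.0000)
after link 3: o_3 = (-0.4144, 4.7178, 2.2929)
after link 4: o_4 = (0.4516, 5.2178, 0.2929)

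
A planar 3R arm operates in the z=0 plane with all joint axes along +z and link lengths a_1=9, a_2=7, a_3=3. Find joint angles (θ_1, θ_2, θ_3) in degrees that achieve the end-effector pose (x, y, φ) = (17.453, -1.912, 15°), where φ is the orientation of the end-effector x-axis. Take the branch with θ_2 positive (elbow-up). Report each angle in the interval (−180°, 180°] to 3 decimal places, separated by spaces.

wrist centre = target − a_3·(cos φ, sin φ) = (14.5552, -2.6885)
cos θ_2 = (219.0823−9²−7²)/(2·9·7) = 0.7070; θ_2 = 45.0085° (elbow-up)
β = atan2(-2.6885,14.5552) = -10.4650°; ψ = atan2(4.9505,13.9490) = 19.5397°
θ_1 = β − ψ = -30.0047°
θ_3 = φ − θ_1 − θ_2 = -0.0038° (wrapped to (-180°,180°])

-30.005 45.008 -0.004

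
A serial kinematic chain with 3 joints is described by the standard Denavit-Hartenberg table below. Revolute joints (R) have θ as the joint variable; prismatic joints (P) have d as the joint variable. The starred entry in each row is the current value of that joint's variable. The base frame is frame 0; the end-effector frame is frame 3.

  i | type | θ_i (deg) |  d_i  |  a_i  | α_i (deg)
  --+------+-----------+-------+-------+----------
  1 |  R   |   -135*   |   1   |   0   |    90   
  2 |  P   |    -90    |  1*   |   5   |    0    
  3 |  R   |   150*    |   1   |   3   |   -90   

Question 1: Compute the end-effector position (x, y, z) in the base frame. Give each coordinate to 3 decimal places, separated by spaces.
after link 1: o_1 = (0.0000, 0.0000, 1.0000)
after link 2: o_2 = (-0.7071, 0.7071, -4.0000)
after link 3: o_3 = (-2.4749, 0.3536, -1.4019)

-2.475 0.354 -1.402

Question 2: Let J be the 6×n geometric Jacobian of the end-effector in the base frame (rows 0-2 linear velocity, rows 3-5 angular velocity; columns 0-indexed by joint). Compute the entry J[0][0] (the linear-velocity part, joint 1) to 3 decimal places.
axis z_0 = ẑ; lever o_n−o_0 = (-2.4749,0.3536,-1.4019)
cross product → J_v[:, 0] = (-0.3536,-2.4749,0.0000)
J_ω[:, 0] = z_0
entry J[0][0] = -0.3536

-0.354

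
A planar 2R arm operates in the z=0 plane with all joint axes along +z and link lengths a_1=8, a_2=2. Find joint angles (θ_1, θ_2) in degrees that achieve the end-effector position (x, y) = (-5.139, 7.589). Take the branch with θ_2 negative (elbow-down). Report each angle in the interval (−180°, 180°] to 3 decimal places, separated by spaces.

cos θ_2 = (84.0022−8²−2²)/(2·8·2) = 0.5001; θ_2 = -59.9954° (elbow-down)
β = atan2(7.5890,-5.1390) = 124.1045°; ψ = atan2(-1.7320,9.0001) = -10.8927°
θ_1 = β − ψ = 134.9972°

134.997 -59.995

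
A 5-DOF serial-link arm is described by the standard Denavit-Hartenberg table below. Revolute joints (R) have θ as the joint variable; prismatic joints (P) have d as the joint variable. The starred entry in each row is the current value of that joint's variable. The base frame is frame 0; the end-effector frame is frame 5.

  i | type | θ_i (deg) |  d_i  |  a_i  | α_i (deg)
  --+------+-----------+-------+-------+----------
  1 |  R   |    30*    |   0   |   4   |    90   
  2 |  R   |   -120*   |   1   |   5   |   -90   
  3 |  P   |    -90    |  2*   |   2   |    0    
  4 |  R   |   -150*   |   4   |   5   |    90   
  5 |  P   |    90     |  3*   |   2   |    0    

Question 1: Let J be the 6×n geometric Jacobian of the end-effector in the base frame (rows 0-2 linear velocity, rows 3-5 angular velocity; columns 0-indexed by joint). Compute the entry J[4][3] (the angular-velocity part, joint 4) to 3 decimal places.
axis z_3 = (0.7500,0.4330,-0.5000); lever o_n−o_3 = (1.5425,7.6226,-3.0849)
cross product → J_v[:, 3] = (2.4755,1.5425,5.0490)
J_ω[:, 3] = z_3
entry J[4][3] = 0.4330

0.433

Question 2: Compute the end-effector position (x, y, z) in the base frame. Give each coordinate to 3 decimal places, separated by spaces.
after link 1: o_1 = (3.4641, 2.0000, 0.0000)
after link 2: o_2 = (1.7990, -0.1160, -4.3301)
after link 3: o_3 = (4.2990, -0.9821, -5.3301)
after link 4: o_4 = (6.2165, 5.1250, -5.1651)
after link 5: o_5 = (5.8415, 6.6405, -8.4151)

5.842 6.641 -8.415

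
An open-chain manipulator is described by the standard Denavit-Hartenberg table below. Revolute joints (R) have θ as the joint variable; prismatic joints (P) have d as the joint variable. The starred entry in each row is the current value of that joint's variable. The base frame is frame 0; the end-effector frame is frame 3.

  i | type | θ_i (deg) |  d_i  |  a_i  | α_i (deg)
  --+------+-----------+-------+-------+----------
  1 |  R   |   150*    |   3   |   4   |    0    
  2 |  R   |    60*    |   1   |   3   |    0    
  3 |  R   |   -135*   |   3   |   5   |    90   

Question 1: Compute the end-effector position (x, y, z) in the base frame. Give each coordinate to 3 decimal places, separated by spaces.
after link 1: o_1 = (-3.4641, 2.0000, 3.0000)
after link 2: o_2 = (-6.0622, 0.5000, 4.0000)
after link 3: o_3 = (-4.7681, 5.3296, 7.0000)

-4.768 5.330 7.000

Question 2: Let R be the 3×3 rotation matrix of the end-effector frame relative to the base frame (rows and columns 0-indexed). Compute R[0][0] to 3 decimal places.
0.259

End-effector x-axis (col 0 of R) = (0.2588,0.9659,0.0000)
R[0][0] = 0.2588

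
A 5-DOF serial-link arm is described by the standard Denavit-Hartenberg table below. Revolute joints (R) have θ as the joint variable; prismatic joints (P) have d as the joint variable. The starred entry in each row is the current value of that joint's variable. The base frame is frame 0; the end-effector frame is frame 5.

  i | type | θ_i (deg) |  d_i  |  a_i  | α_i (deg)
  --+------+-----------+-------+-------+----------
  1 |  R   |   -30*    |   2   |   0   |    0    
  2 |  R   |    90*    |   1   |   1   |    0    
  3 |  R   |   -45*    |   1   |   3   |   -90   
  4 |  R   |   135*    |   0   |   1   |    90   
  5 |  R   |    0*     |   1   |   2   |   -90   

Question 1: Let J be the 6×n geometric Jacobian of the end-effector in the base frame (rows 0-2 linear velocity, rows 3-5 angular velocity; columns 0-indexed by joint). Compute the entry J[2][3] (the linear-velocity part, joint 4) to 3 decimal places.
1.414

axis z_3 = (-0.2588,0.9659,0.0000); lever o_n−o_3 = (-1.3660,-0.3660,-2.8284)
cross product → J_v[:, 3] = (-2.7321,-0.7321,1.4142)
J_ω[:, 3] = z_3
entry J[2][3] = 1.4142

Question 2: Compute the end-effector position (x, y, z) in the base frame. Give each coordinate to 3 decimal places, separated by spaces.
after link 1: o_1 = (0.0000, 0.0000, 2.0000)
after link 2: o_2 = (0.5000, 0.8660, 3.0000)
after link 3: o_3 = (3.3978, 1.6425, 4.0000)
after link 4: o_4 = (2.7148, 1.4595, 3.2929)
after link 5: o_5 = (2.0318, 1.2765, 1.1716)

2.032 1.276 1.172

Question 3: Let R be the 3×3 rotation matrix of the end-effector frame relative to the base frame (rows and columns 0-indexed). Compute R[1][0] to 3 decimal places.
-0.183

End-effector x-axis (col 0 of R) = (-0.6830,-0.1830,-0.7071)
R[1][0] = -0.1830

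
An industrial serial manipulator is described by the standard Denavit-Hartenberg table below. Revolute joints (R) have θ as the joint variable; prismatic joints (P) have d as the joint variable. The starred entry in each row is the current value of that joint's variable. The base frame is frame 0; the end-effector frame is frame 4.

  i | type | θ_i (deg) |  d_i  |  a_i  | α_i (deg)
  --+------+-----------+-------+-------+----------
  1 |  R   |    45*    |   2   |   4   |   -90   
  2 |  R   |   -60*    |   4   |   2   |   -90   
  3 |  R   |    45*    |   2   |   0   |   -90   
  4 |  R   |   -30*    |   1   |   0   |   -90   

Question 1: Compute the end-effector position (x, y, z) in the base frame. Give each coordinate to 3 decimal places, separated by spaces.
after link 1: o_1 = (2.8284, 2.8284, 2.0000)
after link 2: o_2 = (0.7071, 6.3640, 3.7321)
after link 3: o_3 = (1.9319, 7.5887, 2.7321)
after link 4: o_4 = (2.1819, 6.8387, 2.1197)

2.182 6.839 2.120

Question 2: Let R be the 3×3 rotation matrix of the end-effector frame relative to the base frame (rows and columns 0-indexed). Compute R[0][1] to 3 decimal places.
End-effector y-axis (col 1 of R) = (-0.2500,0.7500,0.6124)
R[0][1] = -0.2500

-0.250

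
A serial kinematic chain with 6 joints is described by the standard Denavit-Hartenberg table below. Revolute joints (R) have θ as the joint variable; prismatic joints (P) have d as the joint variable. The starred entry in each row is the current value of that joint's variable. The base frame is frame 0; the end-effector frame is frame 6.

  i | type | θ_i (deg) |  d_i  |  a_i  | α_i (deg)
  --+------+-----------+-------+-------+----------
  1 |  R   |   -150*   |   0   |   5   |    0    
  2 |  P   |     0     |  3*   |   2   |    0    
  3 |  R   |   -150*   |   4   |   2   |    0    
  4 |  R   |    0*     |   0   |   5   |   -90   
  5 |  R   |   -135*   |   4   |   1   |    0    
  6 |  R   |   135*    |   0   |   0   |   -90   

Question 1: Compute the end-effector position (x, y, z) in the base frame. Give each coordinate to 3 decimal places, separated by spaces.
after link 1: o_1 = (-4.3301, -2.5000, 0.0000)
after link 2: o_2 = (-6.0622, -3.5000, 3.0000)
after link 3: o_3 = (-5.0622, -1.7679, 7.0000)
after link 4: o_4 = (-2.5622, 2.5622, 7.0000)
after link 5: o_5 = (-6.3798, 3.9498, 7.7071)
after link 6: o_6 = (-6.3798, 3.9498, 7.7071)

-6.380 3.950 7.707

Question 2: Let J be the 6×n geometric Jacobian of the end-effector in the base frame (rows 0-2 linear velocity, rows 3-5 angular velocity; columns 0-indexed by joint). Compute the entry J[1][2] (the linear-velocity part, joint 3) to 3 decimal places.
axis z_2 = (0.0000,0.0000,1.0000); lever o_n−o_2 = (-0.3177,7.4498,4.7071)
cross product → J_v[:, 2] = (-7.4498,-0.3177,0.0000)
J_ω[:, 2] = z_2
entry J[1][2] = -0.3177

-0.318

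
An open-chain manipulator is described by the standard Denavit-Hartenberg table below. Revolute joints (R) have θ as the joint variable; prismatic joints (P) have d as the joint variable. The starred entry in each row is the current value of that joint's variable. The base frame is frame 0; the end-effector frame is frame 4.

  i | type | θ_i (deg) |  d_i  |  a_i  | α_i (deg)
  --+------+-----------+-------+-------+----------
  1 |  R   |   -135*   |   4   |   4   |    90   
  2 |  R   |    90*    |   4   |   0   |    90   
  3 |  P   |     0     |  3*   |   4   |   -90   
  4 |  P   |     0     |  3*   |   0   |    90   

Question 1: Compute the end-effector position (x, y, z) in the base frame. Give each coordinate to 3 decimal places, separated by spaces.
after link 1: o_1 = (-2.8284, -2.8284, 4.0000)
after link 2: o_2 = (-5.6569, -0.0000, 4.0000)
after link 3: o_3 = (-7.7782, -2.1213, 8.0000)
after link 4: o_4 = (-9.8995, -0.0000, 8.0000)

-9.899 -0.000 8.000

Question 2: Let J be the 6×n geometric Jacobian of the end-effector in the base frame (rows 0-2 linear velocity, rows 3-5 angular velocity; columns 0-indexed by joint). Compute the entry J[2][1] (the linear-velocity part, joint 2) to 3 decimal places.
3.000

axis z_1 = (-0.7071,0.7071,0.0000); lever o_n−o_1 = (-7.0711,2.8284,4.0000)
cross product → J_v[:, 1] = (2.8284,2.8284,3.0000)
J_ω[:, 1] = z_1
entry J[2][1] = 3.0000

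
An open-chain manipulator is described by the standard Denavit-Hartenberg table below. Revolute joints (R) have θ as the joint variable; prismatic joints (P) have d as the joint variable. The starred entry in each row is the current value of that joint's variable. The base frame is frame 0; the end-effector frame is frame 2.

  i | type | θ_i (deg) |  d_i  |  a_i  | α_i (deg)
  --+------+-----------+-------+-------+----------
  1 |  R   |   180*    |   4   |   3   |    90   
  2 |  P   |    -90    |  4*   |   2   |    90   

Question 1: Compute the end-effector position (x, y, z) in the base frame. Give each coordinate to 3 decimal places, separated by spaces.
-3.000 4.000 2.000

after link 1: o_1 = (-3.0000, 0.0000, 4.0000)
after link 2: o_2 = (-3.0000, 4.0000, 2.0000)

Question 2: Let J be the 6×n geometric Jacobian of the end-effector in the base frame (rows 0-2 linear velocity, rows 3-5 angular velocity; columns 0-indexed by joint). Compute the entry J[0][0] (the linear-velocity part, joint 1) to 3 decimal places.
-4.000

axis z_0 = ẑ; lever o_n−o_0 = (-3.0000,4.0000,2.0000)
cross product → J_v[:, 0] = (-4.0000,-3.0000,0.0000)
J_ω[:, 0] = z_0
entry J[0][0] = -4.0000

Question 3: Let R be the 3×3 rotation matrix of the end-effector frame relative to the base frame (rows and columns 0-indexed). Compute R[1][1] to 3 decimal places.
End-effector y-axis (col 1 of R) = (0.0000,1.0000,0.0000)
R[1][1] = 1.0000

1.000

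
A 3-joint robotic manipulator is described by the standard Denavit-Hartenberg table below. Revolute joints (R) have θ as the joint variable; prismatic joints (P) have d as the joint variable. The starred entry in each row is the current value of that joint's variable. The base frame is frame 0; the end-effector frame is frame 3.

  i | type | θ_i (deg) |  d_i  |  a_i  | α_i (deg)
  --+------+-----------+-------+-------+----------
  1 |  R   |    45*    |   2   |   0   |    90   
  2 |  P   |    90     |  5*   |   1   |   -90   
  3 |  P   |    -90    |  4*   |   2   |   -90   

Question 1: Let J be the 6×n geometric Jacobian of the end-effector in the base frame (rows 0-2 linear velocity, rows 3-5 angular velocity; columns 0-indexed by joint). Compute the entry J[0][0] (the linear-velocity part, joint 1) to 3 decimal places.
axis z_0 = ẑ; lever o_n−o_0 = (2.1213,-7.7782,3.0000)
cross product → J_v[:, 0] = (7.7782,2.1213,-0.0000)
J_ω[:, 0] = z_0
entry J[0][0] = 7.7782

7.778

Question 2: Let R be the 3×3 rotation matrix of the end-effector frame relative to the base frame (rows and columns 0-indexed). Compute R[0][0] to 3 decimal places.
End-effector x-axis (col 0 of R) = (0.7071,-0.7071,0.0000)
R[0][0] = 0.7071

0.707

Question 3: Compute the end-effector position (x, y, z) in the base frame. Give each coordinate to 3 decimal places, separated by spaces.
2.121 -7.778 3.000

after link 1: o_1 = (0.0000, 0.0000, 2.0000)
after link 2: o_2 = (3.5355, -3.5355, 3.0000)
after link 3: o_3 = (2.1213, -7.7782, 3.0000)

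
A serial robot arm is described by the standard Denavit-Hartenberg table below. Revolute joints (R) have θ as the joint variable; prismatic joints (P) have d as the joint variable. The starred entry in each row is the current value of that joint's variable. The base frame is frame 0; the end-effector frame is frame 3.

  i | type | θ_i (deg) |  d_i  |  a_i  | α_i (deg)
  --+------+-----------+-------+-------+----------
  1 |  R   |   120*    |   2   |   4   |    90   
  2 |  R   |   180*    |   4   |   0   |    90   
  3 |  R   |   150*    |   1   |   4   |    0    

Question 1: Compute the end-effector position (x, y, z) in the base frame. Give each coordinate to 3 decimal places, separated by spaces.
after link 1: o_1 = (-2.0000, 3.4641, 2.0000)
after link 2: o_2 = (1.4641, 5.4641, 2.0000)
after link 3: o_3 = (1.4641, 9.4641, 3.0000)

1.464 9.464 3.000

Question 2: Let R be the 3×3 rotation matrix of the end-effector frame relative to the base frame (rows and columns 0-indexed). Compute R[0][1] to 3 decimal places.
-1.000

End-effector y-axis (col 1 of R) = (-1.0000,0.0000,-0.0000)
R[0][1] = -1.0000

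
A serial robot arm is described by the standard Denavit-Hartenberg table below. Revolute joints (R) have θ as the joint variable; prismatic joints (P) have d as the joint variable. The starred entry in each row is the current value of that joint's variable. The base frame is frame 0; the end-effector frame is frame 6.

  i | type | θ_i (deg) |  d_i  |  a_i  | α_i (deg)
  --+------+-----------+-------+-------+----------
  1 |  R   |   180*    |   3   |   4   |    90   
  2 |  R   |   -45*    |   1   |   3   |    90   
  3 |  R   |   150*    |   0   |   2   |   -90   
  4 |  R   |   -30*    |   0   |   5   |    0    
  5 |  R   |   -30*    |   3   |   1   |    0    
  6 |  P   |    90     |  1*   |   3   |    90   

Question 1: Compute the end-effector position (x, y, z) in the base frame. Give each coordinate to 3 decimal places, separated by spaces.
2.386 2.250 6.747

after link 1: o_1 = (-4.0000, 0.0000, 3.0000)
after link 2: o_2 = (-6.1213, 1.0000, 0.8787)
after link 3: o_3 = (-4.8966, 2.0000, 2.1034)
after link 4: o_4 = (-0.4772, 4.1651, 2.9873)
after link 5: o_5 = (1.5021, 1.8170, 3.7418)
after link 6: o_6 = (2.3859, 2.2500, 6.7470)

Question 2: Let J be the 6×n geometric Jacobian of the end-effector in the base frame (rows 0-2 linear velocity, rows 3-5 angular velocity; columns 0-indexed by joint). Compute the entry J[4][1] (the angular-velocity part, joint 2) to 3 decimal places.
1.000

axis z_1 = (0.0000,1.0000,0.0000); lever o_n−o_1 = (6.3859,2.2500,3.7470)
cross product → J_v[:, 1] = (3.7470,-0.0000,-6.3859)
J_ω[:, 1] = z_1
entry J[4][1] = 1.0000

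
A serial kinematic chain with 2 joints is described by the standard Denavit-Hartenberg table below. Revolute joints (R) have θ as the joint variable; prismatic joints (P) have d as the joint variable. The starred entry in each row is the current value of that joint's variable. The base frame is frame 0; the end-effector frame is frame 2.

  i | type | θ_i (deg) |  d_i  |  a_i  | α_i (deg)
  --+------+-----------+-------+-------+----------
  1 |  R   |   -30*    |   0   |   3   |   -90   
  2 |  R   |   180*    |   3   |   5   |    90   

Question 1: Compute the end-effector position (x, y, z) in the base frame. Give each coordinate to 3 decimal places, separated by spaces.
after link 1: o_1 = (2.5981, -1.5000, 0.0000)
after link 2: o_2 = (-0.2321, 3.5981, -0.0000)

-0.232 3.598 -0.000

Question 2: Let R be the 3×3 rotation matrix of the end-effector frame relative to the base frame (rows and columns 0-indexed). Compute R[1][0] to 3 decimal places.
0.500

End-effector x-axis (col 0 of R) = (-0.8660,0.5000,-0.0000)
R[1][0] = 0.5000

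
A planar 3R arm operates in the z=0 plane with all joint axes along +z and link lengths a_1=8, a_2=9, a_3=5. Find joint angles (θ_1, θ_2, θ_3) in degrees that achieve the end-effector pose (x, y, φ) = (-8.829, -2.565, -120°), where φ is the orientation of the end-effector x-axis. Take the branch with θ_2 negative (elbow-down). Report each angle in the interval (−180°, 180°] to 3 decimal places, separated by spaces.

-119.999 -135.003 135.002

wrist centre = target − a_3·(cos φ, sin φ) = (-6.3290, 1.7651)
cos θ_2 = (43.1719−8²−9²)/(2·8·9) = -0.7071; θ_2 = -135.0026° (elbow-down)
β = atan2(1.7651,-6.3290) = 164.4165°; ψ = atan2(-6.3637,1.6357) = -75.5845°
θ_1 = β − ψ = 240.0010°
θ_3 = φ − θ_1 − θ_2 = 135.0017° (wrapped to (-180°,180°])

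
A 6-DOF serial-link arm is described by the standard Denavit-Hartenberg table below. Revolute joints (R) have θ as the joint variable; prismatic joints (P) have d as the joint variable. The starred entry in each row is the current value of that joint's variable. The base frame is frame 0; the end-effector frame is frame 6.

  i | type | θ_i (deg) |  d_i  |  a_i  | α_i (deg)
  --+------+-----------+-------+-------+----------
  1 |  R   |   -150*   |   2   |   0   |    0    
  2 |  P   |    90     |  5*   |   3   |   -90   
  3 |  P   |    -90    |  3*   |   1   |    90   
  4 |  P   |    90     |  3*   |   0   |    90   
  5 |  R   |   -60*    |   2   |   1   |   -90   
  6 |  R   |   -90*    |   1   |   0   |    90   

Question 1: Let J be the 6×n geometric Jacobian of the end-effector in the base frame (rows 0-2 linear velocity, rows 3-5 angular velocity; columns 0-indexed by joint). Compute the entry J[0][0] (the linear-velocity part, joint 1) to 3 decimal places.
axis z_0 = ẑ; lever o_n−o_0 = (3.9641,1.8660,10.0000)
cross product → J_v[:, 0] = (-1.8660,3.9641,0.0000)
J_ω[:, 0] = z_0
entry J[0][0] = -1.8660

-1.866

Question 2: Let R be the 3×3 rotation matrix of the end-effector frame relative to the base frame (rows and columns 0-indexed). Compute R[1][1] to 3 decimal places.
0.866

End-effector y-axis (col 1 of R) = (0.5000,0.8660,0.0000)
R[1][1] = 0.8660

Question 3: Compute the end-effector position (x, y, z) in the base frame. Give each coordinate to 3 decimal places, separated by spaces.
after link 1: o_1 = (0.0000, 0.0000, 2.0000)
after link 2: o_2 = (1.5000, -2.5981, 7.0000)
after link 3: o_3 = (4.0981, -1.0981, 8.0000)
after link 4: o_4 = (2.5981, 1.5000, 8.0000)
after link 5: o_5 = (3.4641, 1.0000, 10.0000)
after link 6: o_6 = (3.9641, 1.8660, 10.0000)

3.964 1.866 10.000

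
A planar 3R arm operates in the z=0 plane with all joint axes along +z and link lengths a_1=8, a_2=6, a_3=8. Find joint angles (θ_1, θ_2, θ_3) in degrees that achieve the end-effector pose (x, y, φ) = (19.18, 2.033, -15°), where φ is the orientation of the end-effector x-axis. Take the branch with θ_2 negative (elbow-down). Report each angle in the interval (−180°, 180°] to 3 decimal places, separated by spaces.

wrist centre = target − a_3·(cos φ, sin φ) = (11.4526, 4.1036)
cos θ_2 = (148.0010−8²−6²)/(2·8·6) = 0.5000; θ_2 = -59.9993° (elbow-down)
β = atan2(4.1036,11.4526) = 19.7130°; ψ = atan2(-5.1961,11.0001) = -25.2847°
θ_1 = β − ψ = 44.9977°
θ_3 = φ − θ_1 − θ_2 = 0.0016° (wrapped to (-180°,180°])

44.998 -59.999 0.002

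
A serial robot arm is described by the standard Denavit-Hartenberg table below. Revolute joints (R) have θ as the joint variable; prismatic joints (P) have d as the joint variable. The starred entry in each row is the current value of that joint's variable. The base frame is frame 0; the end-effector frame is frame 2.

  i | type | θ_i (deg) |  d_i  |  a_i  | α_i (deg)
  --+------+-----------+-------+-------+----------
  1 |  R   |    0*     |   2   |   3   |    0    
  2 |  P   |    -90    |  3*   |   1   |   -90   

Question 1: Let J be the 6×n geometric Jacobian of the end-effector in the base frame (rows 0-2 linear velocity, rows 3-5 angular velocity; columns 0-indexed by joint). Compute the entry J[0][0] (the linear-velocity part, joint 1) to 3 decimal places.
1.000

axis z_0 = ẑ; lever o_n−o_0 = (3.0000,-1.0000,5.0000)
cross product → J_v[:, 0] = (1.0000,3.0000,-0.0000)
J_ω[:, 0] = z_0
entry J[0][0] = 1.0000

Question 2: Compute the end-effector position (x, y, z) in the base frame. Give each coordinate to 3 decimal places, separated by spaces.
after link 1: o_1 = (3.0000, 0.0000, 2.0000)
after link 2: o_2 = (3.0000, -1.0000, 5.0000)

3.000 -1.000 5.000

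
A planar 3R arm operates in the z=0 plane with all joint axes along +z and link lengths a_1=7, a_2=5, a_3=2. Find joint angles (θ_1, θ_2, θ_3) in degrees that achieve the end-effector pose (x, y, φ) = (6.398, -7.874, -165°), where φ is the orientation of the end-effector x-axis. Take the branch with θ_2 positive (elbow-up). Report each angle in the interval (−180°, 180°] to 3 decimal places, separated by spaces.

-59.997 44.994 -149.997

wrist centre = target − a_3·(cos φ, sin φ) = (8.3299, -7.3564)
cos θ_2 = (123.5025−7²−5²)/(2·7·5) = 0.7072; θ_2 = 44.9942° (elbow-up)
β = atan2(-7.3564,8.3299) = -41.4488°; ψ = atan2(3.5352,10.5359) = 18.5485°
θ_1 = β − ψ = -59.9972°
θ_3 = φ − θ_1 − θ_2 = -149.9969° (wrapped to (-180°,180°])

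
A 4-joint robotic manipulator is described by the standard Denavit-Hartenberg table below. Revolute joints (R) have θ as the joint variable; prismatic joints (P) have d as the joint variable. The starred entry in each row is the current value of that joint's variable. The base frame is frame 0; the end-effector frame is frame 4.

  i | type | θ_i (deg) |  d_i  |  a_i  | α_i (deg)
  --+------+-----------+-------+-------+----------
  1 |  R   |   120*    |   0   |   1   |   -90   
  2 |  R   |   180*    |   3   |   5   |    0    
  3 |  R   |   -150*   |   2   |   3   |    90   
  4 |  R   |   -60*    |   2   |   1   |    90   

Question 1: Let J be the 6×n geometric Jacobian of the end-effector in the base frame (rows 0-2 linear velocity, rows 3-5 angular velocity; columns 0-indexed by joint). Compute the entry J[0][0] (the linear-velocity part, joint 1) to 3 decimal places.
2.040

axis z_0 = ẑ; lever o_n−o_0 = (-3.5957,-2.0401,-0.0179)
cross product → J_v[:, 0] = (2.0401,-3.5957,0.0000)
J_ω[:, 0] = z_0
entry J[0][0] = 2.0401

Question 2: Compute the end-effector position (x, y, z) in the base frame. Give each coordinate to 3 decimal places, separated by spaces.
-3.596 -2.040 -0.018

after link 1: o_1 = (-0.5000, 0.8660, 0.0000)
after link 2: o_2 = (-0.5981, -4.9641, -0.0000)
after link 3: o_3 = (-3.6292, -3.7141, -1.5000)
after link 4: o_4 = (-3.5957, -2.0401, -0.0179)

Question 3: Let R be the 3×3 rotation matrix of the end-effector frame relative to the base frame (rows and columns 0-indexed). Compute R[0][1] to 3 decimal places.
-0.250

End-effector y-axis (col 1 of R) = (-0.2500,0.4330,0.8660)
R[0][1] = -0.2500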